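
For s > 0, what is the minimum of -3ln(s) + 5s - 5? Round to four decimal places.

-0.4675

g'(s) = -3/s + 5 = 0 gives s = 3/5.
g''(s) = 3/s², which is positive for s > 0, so this is a local minimum.
g(3/5) = -3·ln(3/5) + 3 - 5 ≈ -0.4675.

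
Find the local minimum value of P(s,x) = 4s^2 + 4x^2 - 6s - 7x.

∂P/∂s = 8s - 6 = 0 and ∂P/∂x = 8x - 7 = 0, so (s, x) = (3/4, 7/8).
The Hessian has P_{ss} = 8, P_{xx} = 8, P_{sx} = 0, giving D = 64 > 0 with P_{ss} > 0, so the point is a local minimum.
P(3/4, 7/8) = -85/16.

-85/16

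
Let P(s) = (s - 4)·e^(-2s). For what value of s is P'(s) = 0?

9/2

By the product rule, P'(s) = (-2s + 9)·e^(-2s). Since e^(-2s) > 0, the only critical point is s = 9/2.
P''(9/2) has the same sign as -2 < 0, so this is a local maximum.
P(9/2) = (1/2)·e^(-9) ≈ 0.0001.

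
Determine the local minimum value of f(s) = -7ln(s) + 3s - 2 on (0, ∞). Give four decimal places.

f'(s) = -7/s + 3 = 0 gives s = 7/3.
f''(s) = 7/s², which is positive for s > 0, so this is a local minimum.
f(7/3) = -7·ln(7/3) + 7 - 2 ≈ -0.9311.

-0.9311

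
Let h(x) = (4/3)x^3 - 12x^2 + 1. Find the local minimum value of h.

-143

h'(x) = 4x^2 - 24x = 0 at x = 0, 6.
Since h''(x) = 8x - 24, we get h''(0) = -24 < 0 ⇒ local maximum; h''(6) = 24 > 0 ⇒ local minimum.
So the local minimum value is h(6) = -143.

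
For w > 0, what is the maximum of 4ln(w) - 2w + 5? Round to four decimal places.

3.7726

f'(w) = 4/w − 2 = 0 gives w = 2.
f''(w) = -4/w², which is negative for w > 0, so this is a local maximum.
f(2) = 4·ln(2) - 4 + 5 ≈ 3.7726.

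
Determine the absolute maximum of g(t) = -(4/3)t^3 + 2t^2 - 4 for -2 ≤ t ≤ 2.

g'(t) = -4t^2 + 4t, which vanishes at t = 0 and t = 1.
Compare values at every candidate in [-2, 2]: g(-2) = 44/3; g(0) = -4; g(1) = -10/3; g(2) = -20/3.
So the maximum is g(-2) = 44/3.

44/3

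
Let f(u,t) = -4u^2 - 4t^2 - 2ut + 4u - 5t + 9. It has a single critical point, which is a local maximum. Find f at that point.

62/5

∂f/∂u = -8u - 2t + 4 = 0 and ∂f/∂t = -2u - 8t - 5 = 0, so (u, t) = (7/10, -4/5).
The Hessian has f_{uu} = -8, f_{tt} = -8, f_{ut} = -2, giving D = 60 > 0 with f_{uu} < 0, so the point is a local maximum.
f(7/10, -4/5) = 62/5.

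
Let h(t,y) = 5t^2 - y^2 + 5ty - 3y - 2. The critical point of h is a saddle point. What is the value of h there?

-1

∂h/∂t = 10t + 5y = 0 and ∂h/∂y = 5t - 2y - 3 = 0, so (t, y) = (1/3, -2/3).
The Hessian has h_{tt} = 10, h_{yy} = -2, h_{ty} = 5, giving D = -45 < 0, so the point is a saddle point.
h(1/3, -2/3) = -1.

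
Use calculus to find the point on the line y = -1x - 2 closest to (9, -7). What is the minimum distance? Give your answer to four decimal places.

Minimize D(x)^2 = (x - 9)^2 + (-x + 5)^2.
d/dx[D^2] = 2(x - 9) + 2·(-1)·(-x + 5) = 0 ⇒ x = 7.
Then y = -9 and the distance is √(8) ≈ 2.8284.

2.8284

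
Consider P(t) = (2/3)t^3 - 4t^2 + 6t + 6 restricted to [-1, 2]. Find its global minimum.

Differentiating, P'(t) = 2t^2 - 8t + 6; whose only zero in [-1, 2] is t = 1.
Compare values at every candidate in [-1, 2]: P(-1) = -14/3,  P(1) = 26/3,  P(2) = 22/3.
So the minimum is P(-1) = -14/3.

-14/3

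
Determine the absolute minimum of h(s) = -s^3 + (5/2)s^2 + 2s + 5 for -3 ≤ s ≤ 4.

h'(s) = -3s^2 + 5s + 2, which vanishes at s = -1/3 and s = 2.
Evaluating at the critical points and endpoints: h(-3) = 97/2, h(-1/3) = 251/54, h(2) = 11, h(4) = -11.
So the minimum is h(4) = -11.

-11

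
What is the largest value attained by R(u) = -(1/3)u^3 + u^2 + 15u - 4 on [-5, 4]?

Differentiating, R'(u) = -u^2 + 2u + 15; whose only zero in [-5, 4] is u = -3.
Compare values at every candidate in [-5, 4]: R(-5) = -37/3; R(-3) = -31; R(4) = 152/3.
The maximum over the interval is 152/3, attained at u = 4.

152/3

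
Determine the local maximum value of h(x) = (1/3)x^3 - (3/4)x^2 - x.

h'(x) = x^2 - (3/2)x - 1 = 0 at x = -1/2, 2.
h''(x) = 2x - 3/2. h''(-1/2) = -5/2 < 0 ⇒ local maximum; h''(2) = 5/2 > 0 ⇒ local minimum.
So the local maximum value is h(-1/2) = 13/48.

13/48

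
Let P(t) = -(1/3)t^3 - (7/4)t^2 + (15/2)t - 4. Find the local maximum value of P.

35/16

P'(t) = -t^2 - (7/2)t + 15/2 = 0 at t = -5, 3/2.
P''(t) = -2t - 7/2. P''(-5) = 13/2 > 0 ⇒ local minimum; P''(3/2) = -13/2 < 0 ⇒ local maximum.
So the local maximum value is P(3/2) = 35/16.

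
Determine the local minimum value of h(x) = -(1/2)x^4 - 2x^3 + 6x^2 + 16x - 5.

h'(x) = -2x^3 - 6x^2 + 12x + 16. Setting h'(x) = 0 gives x ∈ {-4, -1, 2}.
h''(x) = -6x^2 - 12x + 12. h''(-4) = -36 < 0 ⇒ local maximum; h''(-1) = 18 > 0 ⇒ local minimum; h''(2) = -36 < 0 ⇒ local maximum.
Thus h has its local minimum at x = -1, with value -27/2.

-27/2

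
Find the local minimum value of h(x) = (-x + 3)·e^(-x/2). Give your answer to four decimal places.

Differentiating with the product rule gives h'(x) = ((1/2)x - 5/2)·e^(-x/2). Since e^(-x/2) > 0, the only critical point is x = 5.
h''(5) has the same sign as 1/2 > 0, so this is a local minimum.
h(5) = (-2)·e^(-5/2) ≈ -0.1642.

-0.1642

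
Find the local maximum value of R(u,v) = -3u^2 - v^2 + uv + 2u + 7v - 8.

∂R/∂u = -6u + v + 2 = 0 and ∂R/∂v = u - 2v + 7 = 0, so (u, v) = (1, 4).
The Hessian has R_{uu} = -6, R_{vv} = -2, R_{uv} = 1, giving D = 11 > 0 with R_{uu} < 0, so the point is a local maximum.
R(1, 4) = 7.

7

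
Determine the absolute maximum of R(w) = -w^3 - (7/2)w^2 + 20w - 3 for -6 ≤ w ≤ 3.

863/54

R'(w) = -3w^2 - 7w + 20, which vanishes at w = -4 and w = 5/3.
Evaluating at the critical points and endpoints: R(-6) = -33; R(-4) = -75; R(5/3) = 863/54; R(3) = -3/2.
Hence the absolute maximum is 863/54 at w = 5/3.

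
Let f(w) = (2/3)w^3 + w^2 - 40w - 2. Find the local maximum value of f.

f'(w) = 2w^2 + 2w - 40 = 0 at w = -5, 4.
Second-derivative test with f''(w) = 4w + 2: f''(-5) = -18 < 0 ⇒ local maximum; f''(4) = 18 > 0 ⇒ local minimum.
So the local maximum value is f(-5) = 419/3.

419/3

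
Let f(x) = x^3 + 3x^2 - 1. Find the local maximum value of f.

f'(x) = 3x^2 + 6x = 0 at x = -2, 0.
Second-derivative test with f''(x) = 6x + 6: f''(-2) = -6 < 0 ⇒ local maximum; f''(0) = 6 > 0 ⇒ local minimum.
Thus f has its local maximum at x = -2, with value 3.

3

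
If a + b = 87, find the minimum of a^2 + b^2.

7569/2

With a + b = 87, a^2 + b^2 = a^2 + (87 − a)^2.
The derivative 2a − 2(87 − a) = 4a − 174 vanishes at a = 87/2; second derivative 4 > 0, a minimum.
The minimum is 2·(87/2)^2 = 7569/2.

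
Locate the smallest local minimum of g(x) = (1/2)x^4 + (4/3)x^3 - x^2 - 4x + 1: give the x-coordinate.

1

g'(x) = 2x^3 + 4x^2 - 2x - 4. Setting g'(x) = 0 gives x ∈ {-2, -1, 1}.
Since g''(x) = 6x^2 + 8x - 2, we get g''(-2) = 6 > 0 ⇒ local minimum; g''(-1) = -4 < 0 ⇒ local maximum; g''(1) = 12 > 0 ⇒ local minimum.
Thus g has its smallest local minimum at x = 1, with value -13/6.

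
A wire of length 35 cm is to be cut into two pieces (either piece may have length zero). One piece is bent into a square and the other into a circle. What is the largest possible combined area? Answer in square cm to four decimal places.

97.4824

Let x be the length used for the square. Square side x/4; circle radius (35−x)/(2π).
A(x) = (x/4)² + π·((35−x)/(2π))² = x²/16 + (35−x)²/(4π) for 0 ≤ x ≤ 35. A'(x) = x/8 − (35−x)/(2π) = 0 gives x = 4·35/(π+4) ≈ 19.6035.
A'' > 0, so the interior critical point is a minimum; the maximum is at an endpoint. A(0) = 97.4824 and A(35) = 76.5625, so the largest area is 97.4824.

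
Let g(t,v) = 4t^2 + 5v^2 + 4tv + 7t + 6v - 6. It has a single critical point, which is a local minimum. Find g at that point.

∂g/∂t = 8t + 4v + 7 = 0 and ∂g/∂v = 4t + 10v + 6 = 0, so (t, v) = (-23/32, -5/16).
The Hessian has g_{tt} = 8, g_{vv} = 10, g_{tv} = 4, giving D = 64 > 0 with g_{tt} > 0, so the point is a local minimum.
g(-23/32, -5/16) = -605/64.

-605/64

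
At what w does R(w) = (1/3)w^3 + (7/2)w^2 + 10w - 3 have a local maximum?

-5

Critical points: R'(w) = w^2 + 7w + 10 vanishes at w = -5, -2.
Since R''(w) = 2w + 7, we get R''(-5) = -3 < 0 ⇒ local maximum; R''(-2) = 3 > 0 ⇒ local minimum.
So the local maximum value is R(-5) = -43/6.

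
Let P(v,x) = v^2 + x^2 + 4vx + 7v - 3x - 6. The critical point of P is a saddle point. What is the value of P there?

∂P/∂v = 2v + 4x + 7 = 0 and ∂P/∂x = 4v + 2x - 3 = 0, so (v, x) = (13/6, -17/6).
The Hessian has P_{vv} = 2, P_{xx} = 2, P_{vx} = 4, giving D = -12 < 0, so the point is a saddle point.
P(13/6, -17/6) = 35/6.

35/6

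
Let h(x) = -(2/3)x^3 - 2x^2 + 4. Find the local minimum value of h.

h'(x) = -2x^2 - 4x. Setting h'(x) = 0 gives x ∈ {-2, 0}.
Since h''(x) = -4x - 4, we get h''(-2) = 4 > 0 ⇒ local minimum; h''(0) = -4 < 0 ⇒ local maximum.
So the local minimum value is h(-2) = 4/3.

4/3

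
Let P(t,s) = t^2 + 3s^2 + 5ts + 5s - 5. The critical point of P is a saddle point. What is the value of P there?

∂P/∂t = 2t + 5s = 0 and ∂P/∂s = 5t + 6s + 5 = 0, so (t, s) = (-25/13, 10/13).
The Hessian has P_{tt} = 2, P_{ss} = 6, P_{ts} = 5, giving D = -13 < 0, so the point is a saddle point.
P(-25/13, 10/13) = -40/13.

-40/13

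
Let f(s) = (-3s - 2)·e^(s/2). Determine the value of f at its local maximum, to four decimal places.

f'(s) = (-3)·e^(s/2) + (-3s - 2)·(1/2)·e^(s/2) = (-(3/2)s - 4)·e^(s/2). Since e^(s/2) > 0, the only critical point is s = -8/3.
f''(-8/3) has the same sign as -3/2 < 0, so this is a local maximum.
f(-8/3) = (6)·e^(-4/3) ≈ 1.5816.

1.5816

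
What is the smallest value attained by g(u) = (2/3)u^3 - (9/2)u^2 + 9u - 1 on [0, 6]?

The derivative is 2u^2 - 9u + 9, which vanishes at u = 3/2 and u = 3.
Evaluating at the critical points and endpoints: g(0) = -1; g(3/2) = 37/8; g(3) = 7/2; g(6) = 35.
Hence the absolute minimum is -1 at u = 0.

-1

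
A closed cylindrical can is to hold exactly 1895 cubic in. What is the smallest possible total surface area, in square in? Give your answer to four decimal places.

With radius r and height h, πr²h = 1895 so h = 1895/(πr²), and S(r) = 2πr² + 2πrh = 2πr² + 2·1895/r.
S'(r) = 4πr − 2·1895/r² = 0 ⇒ r³ = 1895/(2π), so r ≈ 6.7062 and h = 2r ≈ 13.4124.
S''(r) = 4π + 4·1895/r³ > 0, so this is the minimum; S ≈ 847.7231.

847.7231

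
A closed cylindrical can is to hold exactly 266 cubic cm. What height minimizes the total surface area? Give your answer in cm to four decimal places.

With radius r and height h, πr²h = 266 so h = 266/(πr²), and S(r) = 2πr² + 2πrh = 2πr² + 2·266/r.
S'(r) = 4πr − 2·266/r² = 0 ⇒ r³ = 266/(2π), so r ≈ 3.4852 and h = 2r ≈ 6.9705.
S''(r) = 4π + 4·266/r³ > 0, so this is the minimum; S ≈ 228.9649.

6.9705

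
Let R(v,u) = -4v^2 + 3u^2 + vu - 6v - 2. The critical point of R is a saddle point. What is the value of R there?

10/49

∂R/∂v = -8v + u - 6 = 0 and ∂R/∂u = v + 6u = 0, so (v, u) = (-36/49, 6/49).
The Hessian has R_{vv} = -8, R_{uu} = 6, R_{vu} = 1, giving D = -49 < 0, so the point is a saddle point.
R(-36/49, 6/49) = 10/49.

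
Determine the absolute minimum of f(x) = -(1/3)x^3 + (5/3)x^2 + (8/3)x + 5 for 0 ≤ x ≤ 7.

f'(x) = -x^2 + (10/3)x + 8/3, whose only zero in [0, 7] is x = 4.
Compare values at every candidate in [0, 7]: f(0) = 5, f(4) = 21, f(7) = -9.
Hence the absolute minimum is -9 at x = 7.

-9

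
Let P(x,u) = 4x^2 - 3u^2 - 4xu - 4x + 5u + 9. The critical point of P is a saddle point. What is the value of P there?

137/16

∂P/∂x = 8x - 4u - 4 = 0 and ∂P/∂u = -4x - 6u + 5 = 0, so (x, u) = (11/16, 3/8).
The Hessian has P_{xx} = 8, P_{uu} = -6, P_{xu} = -4, giving D = -64 < 0, so the point is a saddle point.
P(11/16, 3/8) = 137/16.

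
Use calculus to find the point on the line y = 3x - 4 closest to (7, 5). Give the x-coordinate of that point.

Minimize D(x)^2 = (x - 7)^2 + (3x - 9)^2.
d/dx[D^2] = 2(x - 7) + 2·3·(3x - 9) = 0 ⇒ x = 17/5.
Then y = 31/5 and the distance is √(72/5) ≈ 3.7947.

17/5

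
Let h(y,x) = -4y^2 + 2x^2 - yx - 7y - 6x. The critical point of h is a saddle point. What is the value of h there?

-4/33

∂h/∂y = -8y - x - 7 = 0 and ∂h/∂x = -y + 4x - 6 = 0, so (y, x) = (-34/33, 41/33).
The Hessian has h_{yy} = -8, h_{xx} = 4, h_{yx} = -1, giving D = -33 < 0, so the point is a saddle point.
h(-34/33, 41/33) = -4/33.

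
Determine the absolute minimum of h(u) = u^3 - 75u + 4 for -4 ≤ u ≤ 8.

h'(u) = 3u^2 - 75, whose only zero in [-4, 8] is u = 5.
Compare values at every candidate in [-4, 8]: h(-4) = 240; h(5) = -246; h(8) = -84.
Hence the absolute minimum is -246 at u = 5.

-246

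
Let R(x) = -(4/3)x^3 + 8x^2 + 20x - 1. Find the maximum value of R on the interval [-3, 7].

Differentiating, R'(x) = -4x^2 + 16x + 20; which vanishes at x = -1 and x = 5.
Candidates: R(-3) = 47, R(-1) = -35/3, R(5) = 397/3, R(7) = 221/3.
The maximum over the interval is 397/3, attained at x = 5.

397/3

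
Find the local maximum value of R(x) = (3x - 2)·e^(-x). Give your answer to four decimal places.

0.5666

Differentiating with the product rule gives R'(x) = (-3x + 5)·e^(-x). Since e^(-x) > 0, the only critical point is x = 5/3.
R''(5/3) has the same sign as -3 < 0, so this is a local maximum.
R(5/3) = (3)·e^(-5/3) ≈ 0.5666.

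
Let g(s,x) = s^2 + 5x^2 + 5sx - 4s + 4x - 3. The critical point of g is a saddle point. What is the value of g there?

161/5

∂g/∂s = 2s + 5x - 4 = 0 and ∂g/∂x = 5s + 10x + 4 = 0, so (s, x) = (-12, 28/5).
The Hessian has g_{ss} = 2, g_{xx} = 10, g_{sx} = 5, giving D = -5 < 0, so the point is a saddle point.
g(-12, 28/5) = 161/5.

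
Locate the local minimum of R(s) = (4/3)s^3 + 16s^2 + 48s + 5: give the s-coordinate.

Critical points: R'(s) = 4s^2 + 32s + 48 vanishes at s = -6, -2.
Second-derivative test with R''(s) = 8s + 32: R''(-6) = -16 < 0 ⇒ local maximum; R''(-2) = 16 > 0 ⇒ local minimum.
So the local minimum value is R(-2) = -113/3.

-2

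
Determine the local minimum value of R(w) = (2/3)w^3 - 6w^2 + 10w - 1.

-53/3

R'(w) = 2w^2 - 12w + 10. Setting R'(w) = 0 gives w ∈ {1, 5}.
R''(w) = 4w - 12. R''(1) = -8 < 0 ⇒ local maximum; R''(5) = 8 > 0 ⇒ local minimum.
Thus R has its local minimum at w = 5, with value -53/3.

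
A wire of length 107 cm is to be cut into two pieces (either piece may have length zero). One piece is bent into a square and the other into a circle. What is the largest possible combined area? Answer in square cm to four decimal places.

Let x be the length used for the square. Square side x/4; circle radius (107−x)/(2π).
A(x) = (x/4)² + π·((107−x)/(2π))² = x²/16 + (107−x)²/(4π) for 0 ≤ x ≤ 107. A'(x) = x/8 − (107−x)/(2π) = 0 gives x = 4·107/(π+4) ≈ 59.9306.
A'' > 0, so the interior critical point is a minimum; the maximum is at an endpoint. A(0) = 911.0825 and A(107) = 715.5625, so the largest area is 911.0825.

911.0825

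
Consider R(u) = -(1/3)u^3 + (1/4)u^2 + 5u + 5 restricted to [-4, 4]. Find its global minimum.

The derivative is -u^2 + (1/2)u + 5, which vanishes at u = -2 and u = 5/2.
Candidates: R(-4) = 31/3; R(-2) = -4/3; R(5/2) = 665/48; R(4) = 23/3.
Hence the absolute minimum is -4/3 at u = -2.

-4/3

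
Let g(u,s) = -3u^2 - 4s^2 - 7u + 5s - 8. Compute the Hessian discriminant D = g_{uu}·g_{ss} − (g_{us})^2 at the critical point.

∂g/∂u = -6u - 7 = 0 and ∂g/∂s = -8s + 5 = 0, so (u, s) = (-7/6, 5/8).
The Hessian has g_{uu} = -6, g_{ss} = -8, g_{us} = 0, giving D = 48 > 0 with g_{uu} < 0, so the point is a local maximum.
D = (-6)·(-8) − (0)^2 = 48.

48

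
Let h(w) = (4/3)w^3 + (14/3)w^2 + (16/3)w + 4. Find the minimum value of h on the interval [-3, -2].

h'(w) = 4w^2 + (28/3)w + 16/3, which has no zeros in [-3, -2].
Candidates: h(-3) = -6, h(-2) = 4/3.
The minimum over the interval is -6, attained at w = -3.

-6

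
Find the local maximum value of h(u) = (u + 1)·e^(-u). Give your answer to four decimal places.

Differentiating with the product rule gives h'(u) = (-u)·e^(-u). Since e^(-u) > 0, the only critical point is u = 0.
h''(0) has the same sign as -1 < 0, so this is a local maximum.
h(0) = (1)·e^(0) ≈ 1.0000.

1.0000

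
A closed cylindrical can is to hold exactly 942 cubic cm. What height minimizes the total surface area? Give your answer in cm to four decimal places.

10.6248

With radius r and height h, πr²h = 942 so h = 942/(πr²), and S(r) = 2πr² + 2πrh = 2πr² + 2·942/r.
S'(r) = 4πr − 2·942/r² = 0 ⇒ r³ = 942/(2π), so r ≈ 5.3124 and h = 2r ≈ 10.6248.
S''(r) = 4π + 4·942/r³ > 0, so this is the minimum; S ≈ 531.9635.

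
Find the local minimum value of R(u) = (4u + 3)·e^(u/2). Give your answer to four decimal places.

By the product rule, R'(u) = (2u + 11/2)·e^(u/2). Since e^(u/2) > 0, the only critical point is u = -11/4.
R''(-11/4) has the same sign as 2 > 0, so this is a local minimum.
R(-11/4) = (-8)·e^(-11/8) ≈ -2.0227.

-2.0227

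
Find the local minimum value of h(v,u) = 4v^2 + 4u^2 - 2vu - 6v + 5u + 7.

∂h/∂v = 8v - 2u - 6 = 0 and ∂h/∂u = -2v + 8u + 5 = 0, so (v, u) = (19/30, -7/15).
The Hessian has h_{vv} = 8, h_{uu} = 8, h_{vu} = -2, giving D = 60 > 0 with h_{vv} > 0, so the point is a local minimum.
h(19/30, -7/15) = 59/15.

59/15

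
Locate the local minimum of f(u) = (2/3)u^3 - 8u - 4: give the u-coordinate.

2

f'(u) = 2u^2 - 8 = 0 at u = -2, 2.
f''(u) = 4u. f''(-2) = -8 < 0 ⇒ local maximum; f''(2) = 8 > 0 ⇒ local minimum.
So the local minimum value is f(2) = -44/3.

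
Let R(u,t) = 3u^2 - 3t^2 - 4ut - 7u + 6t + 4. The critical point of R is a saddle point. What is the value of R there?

1/52

∂R/∂u = 6u - 4t - 7 = 0 and ∂R/∂t = -4u - 6t + 6 = 0, so (u, t) = (33/26, 2/13).
The Hessian has R_{uu} = 6, R_{tt} = -6, R_{ut} = -4, giving D = -52 < 0, so the point is a saddle point.
R(33/26, 2/13) = 1/52.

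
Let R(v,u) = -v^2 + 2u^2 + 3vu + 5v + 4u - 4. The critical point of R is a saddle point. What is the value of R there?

∂R/∂v = -2v + 3u + 5 = 0 and ∂R/∂u = 3v + 4u + 4 = 0, so (v, u) = (8/17, -23/17).
The Hessian has R_{vv} = -2, R_{uu} = 4, R_{vu} = 3, giving D = -17 < 0, so the point is a saddle point.
R(8/17, -23/17) = -94/17.

-94/17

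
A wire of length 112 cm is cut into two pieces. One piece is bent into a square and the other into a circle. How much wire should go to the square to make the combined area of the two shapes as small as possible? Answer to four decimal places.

Let x be the length used for the square. Square side x/4; circle radius (112−x)/(2π).
A(x) = (x/4)² + π·((112−x)/(2π))² = x²/16 + (112−x)²/(4π) for 0 ≤ x ≤ 112. A'(x) = x/8 − (112−x)/(2π) = 0 gives x = 4·112/(π+4) ≈ 62.7311.
A'' = 1/8 + 1/(2π) > 0, so this gives the minimum combined area; x ≈ 62.7311 cm to the square.

62.7311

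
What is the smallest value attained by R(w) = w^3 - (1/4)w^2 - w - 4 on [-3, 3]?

Differentiating, R'(w) = 3w^2 - (1/2)w - 1; which vanishes at w = -1/2 and w = 2/3.
Compare values at every candidate in [-3, 3]: R(-3) = -121/4, R(-1/2) = -59/16, R(2/3) = -121/27, R(3) = 71/4.
The minimum over the interval is -121/4, attained at w = -3.

-121/4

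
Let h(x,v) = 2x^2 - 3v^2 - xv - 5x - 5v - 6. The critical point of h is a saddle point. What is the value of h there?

-6

∂h/∂x = 4x - v - 5 = 0 and ∂h/∂v = -x - 6v - 5 = 0, so (x, v) = (1, -1).
The Hessian has h_{xx} = 4, h_{vv} = -6, h_{xv} = -1, giving D = -25 < 0, so the point is a saddle point.
h(1, -1) = -6.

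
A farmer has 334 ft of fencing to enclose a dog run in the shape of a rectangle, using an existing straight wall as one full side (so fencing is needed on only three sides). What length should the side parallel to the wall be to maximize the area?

167

Let the sides perpendicular to the wall have length x and the parallel side y, so 2x + y = 334 and the area is A = xy = x(334 − 2x).
A'(x) = 334 − 4x = 0 gives x = 167/2, and A''(x) = −4 < 0 confirms a maximum.
Then y = 334 − 2·167/2 = 167 and A = 27889/2.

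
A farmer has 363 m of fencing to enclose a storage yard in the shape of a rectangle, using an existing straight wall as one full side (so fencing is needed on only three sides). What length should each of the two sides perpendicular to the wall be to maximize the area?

363/4

Let the sides perpendicular to the wall have length x and the parallel side y, so 2x + y = 363 and the area is A = xy = x(363 − 2x).
A'(x) = 363 − 4x = 0 gives x = 363/4, and A''(x) = −4 < 0 confirms a maximum.
Then y = 363 − 2·363/4 = 363/2 and A = 131769/8.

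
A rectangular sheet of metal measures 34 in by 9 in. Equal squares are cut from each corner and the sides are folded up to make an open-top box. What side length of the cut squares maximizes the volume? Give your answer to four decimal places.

With cut size x, the volume is V(x) = x(34 − 2x)(9 − 2x) for 0 < x < 4.5.
V'(x) = 12x^2 − 172x + 306. Setting V'(x) = 0 gives x ≈ 2.0813 (the root in (0, 4.5)).
V''(x) = 24x − 172 is negative there, so this is the maximum; V ≈ 300.4053.

2.0813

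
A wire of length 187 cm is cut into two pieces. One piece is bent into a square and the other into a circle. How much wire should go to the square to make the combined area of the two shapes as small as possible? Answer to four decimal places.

Let x be the length used for the square. Square side x/4; circle radius (187−x)/(2π).
A(x) = (x/4)² + π·((187−x)/(2π))² = x²/16 + (187−x)²/(4π) for 0 ≤ x ≤ 187. A'(x) = x/8 − (187−x)/(2π) = 0 gives x = 4·187/(π+4) ≈ 104.7385.
A'' = 1/8 + 1/(2π) > 0, so this gives the minimum combined area; x ≈ 104.7385 cm to the square.

104.7385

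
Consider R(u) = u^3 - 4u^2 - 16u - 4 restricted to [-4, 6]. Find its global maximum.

212/27

Differentiating, R'(u) = 3u^2 - 8u - 16; which vanishes at u = -4/3 and u = 4.
Compare values at every candidate in [-4, 6]: R(-4) = -68, R(-4/3) = 212/27, R(4) = -68, R(6) = -28.
The maximum over the interval is 212/27, attained at u = -4/3.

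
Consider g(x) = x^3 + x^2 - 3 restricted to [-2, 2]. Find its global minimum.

-7

The derivative is 3x^2 + 2x, which vanishes at x = -2/3 and x = 0.
Compare values at every candidate in [-2, 2]: g(-2) = -7,  g(-2/3) = -77/27,  g(0) = -3,  g(2) = 9.
So the minimum is g(-2) = -7.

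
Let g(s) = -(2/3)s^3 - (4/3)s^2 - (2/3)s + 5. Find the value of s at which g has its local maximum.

g'(s) = -2s^2 - (8/3)s - 2/3. Setting g'(s) = 0 gives s ∈ {-1, -1/3}.
Second-derivative test with g''(s) = -4s - 8/3: g''(-1) = 4/3 > 0 ⇒ local minimum; g''(-1/3) = -4/3 < 0 ⇒ local maximum.
The local maximum is g(-1/3) = 413/81.

-1/3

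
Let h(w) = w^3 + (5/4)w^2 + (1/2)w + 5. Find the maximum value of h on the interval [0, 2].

19

Differentiating, h'(w) = 3w^2 + (5/2)w + 1/2; which has no zeros in [0, 2].
Compare values at every candidate in [0, 2]: h(0) = 5,  h(2) = 19.
So the maximum is h(2) = 19.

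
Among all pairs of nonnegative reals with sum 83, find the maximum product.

6889/4

With x + y = 83, the product is P(x) = x(83 − x).
P'(x) = 83 − 2x = 0 gives x = 83/2; P'' = −2 < 0, so this is the maximum.
P = 83/2·83/2 = 6889/4.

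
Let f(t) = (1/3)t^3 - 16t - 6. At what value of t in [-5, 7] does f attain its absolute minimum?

Differentiating, f'(t) = t^2 - 16; which vanishes at t = -4 and t = 4.
Evaluating at the critical points and endpoints: f(-5) = 97/3, f(-4) = 110/3, f(4) = -146/3, f(7) = -11/3.
Hence the absolute minimum is -146/3 at t = 4.

4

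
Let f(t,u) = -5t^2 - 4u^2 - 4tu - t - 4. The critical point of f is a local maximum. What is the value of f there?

-63/16

∂f/∂t = -10t - 4u - 1 = 0 and ∂f/∂u = -4t - 8u = 0, so (t, u) = (-1/8, 1/16).
The Hessian has f_{tt} = -10, f_{uu} = -8, f_{tu} = -4, giving D = 64 > 0 with f_{tt} < 0, so the point is a local maximum.
f(-1/8, 1/16) = -63/16.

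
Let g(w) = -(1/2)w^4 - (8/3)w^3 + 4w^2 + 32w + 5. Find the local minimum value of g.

-89/3

g'(w) = -2w^3 - 8w^2 + 8w + 32. Setting g'(w) = 0 gives w ∈ {-4, -2, 2}.
Second-derivative test with g''(w) = -6w^2 - 16w + 8: g''(-4) = -24 < 0 ⇒ local maximum; g''(-2) = 16 > 0 ⇒ local minimum; g''(2) = -48 < 0 ⇒ local maximum.
So the local minimum value is g(-2) = -89/3.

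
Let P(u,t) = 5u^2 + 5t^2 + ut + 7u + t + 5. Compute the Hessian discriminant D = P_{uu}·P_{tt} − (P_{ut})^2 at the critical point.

99

∂P/∂u = 10u + t + 7 = 0 and ∂P/∂t = u + 10t + 1 = 0, so (u, t) = (-23/33, -1/33).
The Hessian has P_{uu} = 10, P_{tt} = 10, P_{ut} = 1, giving D = 99 > 0 with P_{uu} > 0, so the point is a local minimum.
D = (10)·(10) − (1)^2 = 99.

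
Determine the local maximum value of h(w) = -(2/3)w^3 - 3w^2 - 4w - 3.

-4/3

h'(w) = -2w^2 - 6w - 4 = 0 at w = -2, -1.
Second-derivative test with h''(w) = -4w - 6: h''(-2) = 2 > 0 ⇒ local minimum; h''(-1) = -2 < 0 ⇒ local maximum.
So the local maximum value is h(-1) = -4/3.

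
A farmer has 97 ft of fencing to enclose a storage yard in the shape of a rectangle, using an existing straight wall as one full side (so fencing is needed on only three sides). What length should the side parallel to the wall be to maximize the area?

Let the sides perpendicular to the wall have length x and the parallel side y, so 2x + y = 97 and the area is A = xy = x(97 − 2x).
A'(x) = 97 − 4x = 0 gives x = 97/4, and A''(x) = −4 < 0 confirms a maximum.
Then y = 97 − 2·97/4 = 97/2 and A = 9409/8.

97/2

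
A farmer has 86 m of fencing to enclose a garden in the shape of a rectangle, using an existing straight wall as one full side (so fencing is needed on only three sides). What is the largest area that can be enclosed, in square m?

1849/2

Let the sides perpendicular to the wall have length x and the parallel side y, so 2x + y = 86 and the area is A = xy = x(86 − 2x).
A'(x) = 86 − 4x = 0 gives x = 43/2, and A''(x) = −4 < 0 confirms a maximum.
Then y = 86 − 2·43/2 = 43 and A = 1849/2.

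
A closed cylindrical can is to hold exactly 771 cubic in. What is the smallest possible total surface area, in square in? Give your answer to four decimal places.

With radius r and height h, πr²h = 771 so h = 771/(πr²), and S(r) = 2πr² + 2πrh = 2πr² + 2·771/r.
S'(r) = 4πr − 2·771/r² = 0 ⇒ r³ = 771/(2π), so r ≈ 4.9693 and h = 2r ≈ 9.9385.
S''(r) = 4π + 4·771/r³ > 0, so this is the minimum; S ≈ 465.4619.

465.4619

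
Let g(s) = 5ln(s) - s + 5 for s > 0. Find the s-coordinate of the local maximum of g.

5

g'(s) = 5/s − 1 = 0 gives s = 5.
g''(s) = -5/s², which is negative for s > 0, so this is a local maximum.
g(5) = 5·ln(5) - 5 + 5 ≈ 8.0472.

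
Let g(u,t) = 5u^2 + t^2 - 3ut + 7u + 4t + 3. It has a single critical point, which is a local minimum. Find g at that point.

∂g/∂u = 10u - 3t + 7 = 0 and ∂g/∂t = -3u + 2t + 4 = 0, so (u, t) = (-26/11, -61/11).
The Hessian has g_{uu} = 10, g_{tt} = 2, g_{ut} = -3, giving D = 11 > 0 with g_{uu} > 0, so the point is a local minimum.
g(-26/11, -61/11) = -180/11.

-180/11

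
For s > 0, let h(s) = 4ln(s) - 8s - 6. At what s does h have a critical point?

1/2

h'(s) = 4/s − 8 = 0 gives s = 1/2.
h''(s) = -4/s², which is negative for s > 0, so this is a local maximum.
h(1/2) = 4·ln(1/2) - 4 - 6 ≈ -12.7726.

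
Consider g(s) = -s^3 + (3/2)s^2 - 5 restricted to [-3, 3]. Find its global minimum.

The derivative is -3s^2 + 3s, which vanishes at s = 0 and s = 1.
Evaluating at the critical points and endpoints: g(-3) = 71/2, g(0) = -5, g(1) = -9/2, g(3) = -37/2.
The minimum over the interval is -37/2, attained at s = 3.

-37/2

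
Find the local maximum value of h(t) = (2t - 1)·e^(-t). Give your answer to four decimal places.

0.4463

h'(t) = 2·e^(-t) + (2t - 1)·(-1)·e^(-t) = (-2t + 3)·e^(-t). Since e^(-t) > 0, the only critical point is t = 3/2.
h''(3/2) has the same sign as -2 < 0, so this is a local maximum.
h(3/2) = (2)·e^(-3/2) ≈ 0.4463.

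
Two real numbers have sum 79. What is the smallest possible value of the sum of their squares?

With a + b = 79, a^2 + b^2 = a^2 + (79 − a)^2.
The derivative 2a − 2(79 − a) = 4a − 158 vanishes at a = 79/2; second derivative 4 > 0, a minimum.
The minimum is 2·(79/2)^2 = 6241/2.

6241/2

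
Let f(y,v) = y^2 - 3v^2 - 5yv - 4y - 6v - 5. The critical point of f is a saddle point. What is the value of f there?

∂f/∂y = 2y - 5v - 4 = 0 and ∂f/∂v = -5y - 6v - 6 = 0, so (y, v) = (-6/37, -32/37).
The Hessian has f_{yy} = 2, f_{vv} = -6, f_{yv} = -5, giving D = -37 < 0, so the point is a saddle point.
f(-6/37, -32/37) = -77/37.

-77/37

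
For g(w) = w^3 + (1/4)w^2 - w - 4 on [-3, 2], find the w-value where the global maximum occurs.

The derivative is 3w^2 + (1/2)w - 1, which vanishes at w = -2/3 and w = 1/2.
Compare values at every candidate in [-3, 2]: g(-3) = -103/4, g(-2/3) = -95/27, g(1/2) = -69/16, g(2) = 3.
So the maximum is g(2) = 3.

2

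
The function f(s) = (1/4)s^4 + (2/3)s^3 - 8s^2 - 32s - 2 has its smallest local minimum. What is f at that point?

f'(s) = s^3 + 2s^2 - 16s - 32 = 0 at s = -4, -2, 4.
f''(s) = 3s^2 + 4s - 16. f''(-4) = 16 > 0 ⇒ local minimum; f''(-2) = -12 < 0 ⇒ local maximum; f''(4) = 48 > 0 ⇒ local minimum.
So the smallest local minimum value is f(4) = -454/3.

-454/3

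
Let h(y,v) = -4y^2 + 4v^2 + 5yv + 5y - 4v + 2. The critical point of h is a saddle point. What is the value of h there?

∂h/∂y = -8y + 5v + 5 = 0 and ∂h/∂v = 5y + 8v - 4 = 0, so (y, v) = (60/89, 7/89).
The Hessian has h_{yy} = -8, h_{vv} = 8, h_{yv} = 5, giving D = -89 < 0, so the point is a saddle point.
h(60/89, 7/89) = 314/89.

314/89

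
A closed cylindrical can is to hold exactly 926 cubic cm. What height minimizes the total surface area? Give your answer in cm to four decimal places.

With radius r and height h, πr²h = 926 so h = 926/(πr²), and S(r) = 2πr² + 2πrh = 2πr² + 2·926/r.
S'(r) = 4πr − 2·926/r² = 0 ⇒ r³ = 926/(2π), so r ≈ 5.2821 and h = 2r ≈ 10.5643.
S''(r) = 4π + 4·926/r³ > 0, so this is the minimum; S ≈ 525.9226.

10.5643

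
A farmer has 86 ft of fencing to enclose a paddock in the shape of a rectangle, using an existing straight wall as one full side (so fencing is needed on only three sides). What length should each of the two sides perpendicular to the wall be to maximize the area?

Let the sides perpendicular to the wall have length x and the parallel side y, so 2x + y = 86 and the area is A = xy = x(86 − 2x).
A'(x) = 86 − 4x = 0 gives x = 43/2, and A''(x) = −4 < 0 confirms a maximum.
Then y = 86 − 2·43/2 = 43 and A = 1849/2.

43/2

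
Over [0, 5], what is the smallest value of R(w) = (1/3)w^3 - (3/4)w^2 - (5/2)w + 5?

The derivative is w^2 - (3/2)w - 5/2, whose only zero in [0, 5] is w = 5/2.
Evaluating at the critical points and endpoints: R(0) = 5; R(5/2) = -35/48; R(5) = 185/12.
Hence the absolute minimum is -35/48 at w = 5/2.

-35/48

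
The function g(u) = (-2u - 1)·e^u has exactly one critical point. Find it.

-3/2

By the product rule, g'(u) = (-2u - 3)·e^u. Since e^u > 0, the only critical point is u = -3/2.
g''(-3/2) has the same sign as -2 < 0, so this is a local maximum.
g(-3/2) = (2)·e^(-3/2) ≈ 0.4463.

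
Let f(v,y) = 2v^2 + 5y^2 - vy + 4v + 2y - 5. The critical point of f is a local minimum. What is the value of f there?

-97/13

∂f/∂v = 4v - y + 4 = 0 and ∂f/∂y = -v + 10y + 2 = 0, so (v, y) = (-14/13, -4/13).
The Hessian has f_{vv} = 4, f_{yy} = 10, f_{vy} = -1, giving D = 39 > 0 with f_{vv} > 0, so the point is a local minimum.
f(-14/13, -4/13) = -97/13.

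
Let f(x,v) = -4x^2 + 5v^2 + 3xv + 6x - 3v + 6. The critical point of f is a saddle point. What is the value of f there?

∂f/∂x = -8x + 3v + 6 = 0 and ∂f/∂v = 3x + 10v - 3 = 0, so (x, v) = (69/89, 6/89).
The Hessian has f_{xx} = -8, f_{vv} = 10, f_{xv} = 3, giving D = -89 < 0, so the point is a saddle point.
f(69/89, 6/89) = 732/89.

732/89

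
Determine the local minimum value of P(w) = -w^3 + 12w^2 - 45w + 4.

P'(w) = -3w^2 + 24w - 45. Setting P'(w) = 0 gives w ∈ {3, 5}.
Second-derivative test with P''(w) = -6w + 24: P''(3) = 6 > 0 ⇒ local minimum; P''(5) = -6 < 0 ⇒ local maximum.
So the local minimum value is P(3) = -50.

-50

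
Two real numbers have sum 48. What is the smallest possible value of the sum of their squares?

1152

With a + b = 48, a^2 + b^2 = a^2 + (48 − a)^2.
The derivative 2a − 2(48 − a) = 4a − 96 vanishes at a = 24; second derivative 4 > 0, a minimum.
The minimum is 2·(24)^2 = 1152.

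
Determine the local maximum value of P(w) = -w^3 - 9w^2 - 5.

P'(w) = -3w^2 - 18w = 0 at w = -6, 0.
Second-derivative test with P''(w) = -6w - 18: P''(-6) = 18 > 0 ⇒ local minimum; P''(0) = -18 < 0 ⇒ local maximum.
So the local maximum value is P(0) = -5.

-5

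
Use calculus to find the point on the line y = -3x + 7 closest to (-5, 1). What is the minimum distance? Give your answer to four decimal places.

Minimize D(x)^2 = (x + 5)^2 + (-3x + 6)^2.
d/dx[D^2] = 2(x + 5) + 2·(-3)·(-3x + 6) = 0 ⇒ x = 13/10.
Then y = 31/10 and the distance is √(441/10) ≈ 6.6408.

6.6408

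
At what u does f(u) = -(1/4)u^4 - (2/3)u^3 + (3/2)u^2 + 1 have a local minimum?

f'(u) = -u^3 - 2u^2 + 3u. Setting f'(u) = 0 gives u ∈ {-3, 0, 1}.
Since f''(u) = -3u^2 - 4u + 3, we get f''(-3) = -12 < 0 ⇒ local maximum; f''(0) = 3 > 0 ⇒ local minimum; f''(1) = -4 < 0 ⇒ local maximum.
Thus f has its local minimum at u = 0, with value 1.

0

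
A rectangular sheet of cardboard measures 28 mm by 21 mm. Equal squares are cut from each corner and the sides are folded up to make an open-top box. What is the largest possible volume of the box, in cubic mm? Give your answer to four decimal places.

1040.0797

With cut size x, the volume is V(x) = x(28 − 2x)(21 − 2x) for 0 < x < 10.5.
V'(x) = 12x^2 − 196x + 588. Setting V'(x) = 0 gives x ≈ 3.9602 (the root in (0, 10.5)).
V''(x) = 24x − 196 is negative there, so this is the maximum; V ≈ 1040.0797.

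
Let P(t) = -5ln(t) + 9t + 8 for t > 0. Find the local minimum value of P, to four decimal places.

P'(t) = -5/t + 9 = 0 gives t = 5/9.
P''(t) = 5/t², which is positive for t > 0, so this is a local minimum.
P(5/9) = -5·ln(5/9) + 5 + 8 ≈ 15.9389.

15.9389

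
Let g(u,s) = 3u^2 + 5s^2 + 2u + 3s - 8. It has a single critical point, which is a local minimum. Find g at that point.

-527/60

∂g/∂u = 6u + 2 = 0 and ∂g/∂s = 10s + 3 = 0, so (u, s) = (-1/3, -3/10).
The Hessian has g_{uu} = 6, g_{ss} = 10, g_{us} = 0, giving D = 60 > 0 with g_{uu} > 0, so the point is a local minimum.
g(-1/3, -3/10) = -527/60.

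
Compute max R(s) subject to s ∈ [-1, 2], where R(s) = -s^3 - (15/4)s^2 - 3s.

The derivative is -3s^2 - (15/2)s - 3, whose only zero in [-1, 2] is s = -1/2.
Compare values at every candidate in [-1, 2]: R(-1) = 1/4,  R(-1/2) = 11/16,  R(2) = -29.
The maximum over the interval is 11/16, attained at s = -1/2.

11/16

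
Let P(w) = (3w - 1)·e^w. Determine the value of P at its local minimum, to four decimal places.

-1.5403

By the product rule, P'(w) = (3w + 2)·e^w. Since e^w > 0, the only critical point is w = -2/3.
P''(-2/3) has the same sign as 3 > 0, so this is a local minimum.
P(-2/3) = (-3)·e^(-2/3) ≈ -1.5403.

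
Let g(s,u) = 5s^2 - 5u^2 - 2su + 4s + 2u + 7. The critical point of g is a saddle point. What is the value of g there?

∂g/∂s = 10s - 2u + 4 = 0 and ∂g/∂u = -2s - 10u + 2 = 0, so (s, u) = (-9/26, 7/26).
The Hessian has g_{ss} = 10, g_{uu} = -10, g_{su} = -2, giving D = -104 < 0, so the point is a saddle point.
g(-9/26, 7/26) = 171/26.

171/26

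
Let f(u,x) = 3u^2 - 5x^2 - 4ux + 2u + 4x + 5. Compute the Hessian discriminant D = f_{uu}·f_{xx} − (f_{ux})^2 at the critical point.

-76

∂f/∂u = 6u - 4x + 2 = 0 and ∂f/∂x = -4u - 10x + 4 = 0, so (u, x) = (-1/19, 8/19).
The Hessian has f_{uu} = 6, f_{xx} = -10, f_{ux} = -4, giving D = -76 < 0, so the point is a saddle point.
D = (6)·(-10) − (-4)^2 = -76.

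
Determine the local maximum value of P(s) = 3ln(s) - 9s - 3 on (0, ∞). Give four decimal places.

P'(s) = 3/s − 9 = 0 gives s = 1/3.
P''(s) = -3/s², which is negative for s > 0, so this is a local maximum.
P(1/3) = 3·ln(1/3) - 3 - 3 ≈ -9.2958.

-9.2958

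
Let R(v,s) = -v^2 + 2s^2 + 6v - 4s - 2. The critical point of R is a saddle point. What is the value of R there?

5

∂R/∂v = -2v + 6 = 0 and ∂R/∂s = 4s - 4 = 0, so (v, s) = (3, 1).
The Hessian has R_{vv} = -2, R_{ss} = 4, R_{vs} = 0, giving D = -8 < 0, so the point is a saddle point.
R(3, 1) = 5.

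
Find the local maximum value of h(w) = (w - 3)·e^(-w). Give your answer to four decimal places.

By the product rule, h'(w) = (-w + 4)·e^(-w). Since e^(-w) > 0, the only critical point is w = 4.
h''(4) has the same sign as -1 < 0, so this is a local maximum.
h(4) = (1)·e^(-4) ≈ 0.0183.

0.0183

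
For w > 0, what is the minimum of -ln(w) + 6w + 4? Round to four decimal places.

f'(w) = -1/w + 6 = 0 gives w = 1/6.
f''(w) = 1/w², which is positive for w > 0, so this is a local minimum.
f(1/6) = -1·ln(1/6) + 1 + 4 ≈ 6.7918.

6.7918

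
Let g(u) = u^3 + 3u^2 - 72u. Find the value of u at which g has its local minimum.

4

g'(u) = 3u^2 + 6u - 72 = 0 at u = -6, 4.
g''(u) = 6u + 6. g''(-6) = -30 < 0 ⇒ local maximum; g''(4) = 30 > 0 ⇒ local minimum.
Thus g has its local minimum at u = 4, with value -176.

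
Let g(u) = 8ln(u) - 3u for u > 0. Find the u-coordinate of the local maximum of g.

g'(u) = 8/u − 3 = 0 gives u = 8/3.
g''(u) = -8/u², which is negative for u > 0, so this is a local maximum.
g(8/3) = 8·ln(8/3) - 8 ≈ -0.1534.

8/3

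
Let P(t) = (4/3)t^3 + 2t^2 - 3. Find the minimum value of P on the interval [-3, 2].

The derivative is 4t^2 + 4t, which vanishes at t = -1 and t = 0.
Evaluating at the critical points and endpoints: P(-3) = -21,  P(-1) = -7/3,  P(0) = -3,  P(2) = 47/3.
So the minimum is P(-3) = -21.

-21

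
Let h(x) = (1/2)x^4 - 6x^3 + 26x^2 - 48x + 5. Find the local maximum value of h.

-53/2

h'(x) = 2x^3 - 18x^2 + 52x - 48. Setting h'(x) = 0 gives x ∈ {2, 3, 4}.
h''(x) = 6x^2 - 36x + 52. h''(2) = 4 > 0 ⇒ local minimum; h''(3) = -2 < 0 ⇒ local maximum; h''(4) = 4 > 0 ⇒ local minimum.
The local maximum is h(3) = -53/2.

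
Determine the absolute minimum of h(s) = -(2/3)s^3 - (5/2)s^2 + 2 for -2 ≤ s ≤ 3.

Differentiating, h'(s) = -2s^2 - 5s; whose only zero in [-2, 3] is s = 0.
Evaluating at the critical points and endpoints: h(-2) = -8/3; h(0) = 2; h(3) = -77/2.
So the minimum is h(3) = -77/2.

-77/2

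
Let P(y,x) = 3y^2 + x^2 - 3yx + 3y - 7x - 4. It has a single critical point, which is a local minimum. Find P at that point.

∂P/∂y = 6y - 3x + 3 = 0 and ∂P/∂x = -3y + 2x - 7 = 0, so (y, x) = (5, 11).
The Hessian has P_{yy} = 6, P_{xx} = 2, P_{yx} = -3, giving D = 3 > 0 with P_{yy} > 0, so the point is a local minimum.
P(5, 11) = -35.

-35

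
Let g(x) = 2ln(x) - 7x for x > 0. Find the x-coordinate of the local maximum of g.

g'(x) = 2/x − 7 = 0 gives x = 2/7.
g''(x) = -2/x², which is negative for x > 0, so this is a local maximum.
g(2/7) = 2·ln(2/7) - 2 ≈ -4.5055.

2/7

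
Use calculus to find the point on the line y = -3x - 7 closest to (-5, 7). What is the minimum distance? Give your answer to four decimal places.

Minimize D(x)^2 = (x + 5)^2 + (-3x - 14)^2.
d/dx[D^2] = 2(x + 5) + 2·(-3)·(-3x - 14) = 0 ⇒ x = -47/10.
Then y = 71/10 and the distance is √(1/10) ≈ 0.3162.

0.3162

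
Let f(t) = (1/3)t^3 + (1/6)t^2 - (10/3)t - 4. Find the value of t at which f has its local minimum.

5/3

f'(t) = t^2 + (1/3)t - 10/3. Setting f'(t) = 0 gives t ∈ {-2, 5/3}.
f''(t) = 2t + 1/3. f''(-2) = -11/3 < 0 ⇒ local maximum; f''(5/3) = 11/3 > 0 ⇒ local minimum.
So the local minimum value is f(5/3) = -1223/162.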